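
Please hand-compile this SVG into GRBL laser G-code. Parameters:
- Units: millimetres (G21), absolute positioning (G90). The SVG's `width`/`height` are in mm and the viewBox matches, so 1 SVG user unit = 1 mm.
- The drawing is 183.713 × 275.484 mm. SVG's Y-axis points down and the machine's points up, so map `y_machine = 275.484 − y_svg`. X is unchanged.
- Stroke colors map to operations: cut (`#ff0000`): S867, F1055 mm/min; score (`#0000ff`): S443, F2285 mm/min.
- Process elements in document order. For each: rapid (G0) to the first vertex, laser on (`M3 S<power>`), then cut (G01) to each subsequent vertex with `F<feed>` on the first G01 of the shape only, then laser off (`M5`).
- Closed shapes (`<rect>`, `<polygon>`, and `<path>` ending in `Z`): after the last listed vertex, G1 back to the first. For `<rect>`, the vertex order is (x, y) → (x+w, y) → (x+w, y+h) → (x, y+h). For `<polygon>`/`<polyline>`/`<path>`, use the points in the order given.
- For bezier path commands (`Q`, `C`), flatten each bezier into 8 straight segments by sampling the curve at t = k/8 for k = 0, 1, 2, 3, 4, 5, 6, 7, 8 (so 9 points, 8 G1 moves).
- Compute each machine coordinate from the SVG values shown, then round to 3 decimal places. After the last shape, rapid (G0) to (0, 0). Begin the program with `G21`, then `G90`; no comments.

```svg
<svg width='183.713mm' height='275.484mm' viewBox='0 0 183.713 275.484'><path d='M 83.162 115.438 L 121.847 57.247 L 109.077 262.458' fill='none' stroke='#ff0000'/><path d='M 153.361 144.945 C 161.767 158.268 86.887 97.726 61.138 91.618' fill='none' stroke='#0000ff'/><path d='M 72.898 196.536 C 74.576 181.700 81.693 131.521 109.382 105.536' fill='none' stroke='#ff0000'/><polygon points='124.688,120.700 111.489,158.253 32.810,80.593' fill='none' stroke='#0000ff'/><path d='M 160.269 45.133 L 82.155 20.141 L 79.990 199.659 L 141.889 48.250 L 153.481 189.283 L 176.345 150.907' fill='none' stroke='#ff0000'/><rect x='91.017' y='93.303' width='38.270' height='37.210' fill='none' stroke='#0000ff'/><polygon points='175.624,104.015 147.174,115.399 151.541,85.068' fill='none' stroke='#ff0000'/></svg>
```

Since the viewBox matches the mm dimensions, user units are millimetres directly. The only transform is the Y-flip y_m = 275.484 − y_svg.

Shape 1 is a open polyline drawn with `<path>`. Its stroke #ff0000 means cut at S867, F1055. After flipping Y the toolpath is (83.162,160.046) → (121.847,218.237) → (109.077,13.026).

Shape 2 is a cubic bezier drawn with `<path>`. Its stroke #0000ff means score at S443, F2285. After flipping Y the toolpath is (153.361,130.539) → (152.868,128.755) → (146.118,132.392) → (134.664,139.947) → (120.058,149.916) → (103.850,160.796) → (87.593,171.083) → (72.838,179.274) → (61.138,183.866).

Shape 3 is a cubic bezier drawn with `<path>`. Its stroke #ff0000 means cut at S867, F1055. After flipping Y the toolpath is (72.898,78.948) → (73.812,86.052) → (75.413,95.772) → (77.878,107.409) → (81.386,120.267) → (86.113,133.648) → (92.236,146.853) → (99.933,159.186) → (109.382,169.948).

Shape 4 is a closed polygon drawn with `<polygon>`. Its stroke #0000ff means score at S443, F2285. After flipping Y the toolpath is (124.688,154.784) → (111.489,117.231) → (32.810,194.891) → (124.688,154.784), returning to the start.

Shape 5 is a open polyline drawn with `<path>`. Its stroke #ff0000 means cut at S867, F1055. After flipping Y the toolpath is (160.269,230.351) → (82.155,255.343) → (79.990,75.825) → (141.889,227.234) → (153.481,86.201) → (176.345,124.577).

Shape 6 is a rectangle drawn with `<rect>`. Its stroke #0000ff means score at S443, F2285. After flipping Y the toolpath is (91.017,182.181) → (129.287,182.181) → (129.287,144.971) → (91.017,144.971) → (91.017,182.181), returning to the start.

Shape 7 is a regular polygon drawn with `<polygon>`. Its stroke #ff0000 means cut at S867, F1055. After flipping Y the toolpath is (175.624,171.469) → (147.174,160.085) → (151.541,190.416) → (175.624,171.469), returning to the start.

G21
G90
G0 X83.162 Y160.046
M3 S867
G01 X121.847 Y218.237 F1055
G01 X109.077 Y13.026
M5
G0 X153.361 Y130.539
M3 S443
G01 X152.868 Y128.755 F2285
G01 X146.118 Y132.392
G01 X134.664 Y139.947
G01 X120.058 Y149.916
G01 X103.850 Y160.796
G01 X87.593 Y171.083
G01 X72.838 Y179.274
G01 X61.138 Y183.866
M5
G0 X72.898 Y78.948
M3 S867
G01 X73.812 Y86.052 F1055
G01 X75.413 Y95.772
G01 X77.878 Y107.409
G01 X81.386 Y120.267
G01 X86.113 Y133.648
G01 X92.236 Y146.853
G01 X99.933 Y159.186
G01 X109.382 Y169.948
M5
G0 X124.688 Y154.784
M3 S443
G01 X111.489 Y117.231 F2285
G01 X32.810 Y194.891
G01 X124.688 Y154.784
M5
G0 X160.269 Y230.351
M3 S867
G01 X82.155 Y255.343 F1055
G01 X79.990 Y75.825
G01 X141.889 Y227.234
G01 X153.481 Y86.201
G01 X176.345 Y124.577
M5
G0 X91.017 Y182.181
M3 S443
G01 X129.287 Y182.181 F2285
G01 X129.287 Y144.971
G01 X91.017 Y144.971
G01 X91.017 Y182.181
M5
G0 X175.624 Y171.469
M3 S867
G01 X147.174 Y160.085 F1055
G01 X151.541 Y190.416
G01 X175.624 Y171.469
M5
G0 X0.000 Y0.000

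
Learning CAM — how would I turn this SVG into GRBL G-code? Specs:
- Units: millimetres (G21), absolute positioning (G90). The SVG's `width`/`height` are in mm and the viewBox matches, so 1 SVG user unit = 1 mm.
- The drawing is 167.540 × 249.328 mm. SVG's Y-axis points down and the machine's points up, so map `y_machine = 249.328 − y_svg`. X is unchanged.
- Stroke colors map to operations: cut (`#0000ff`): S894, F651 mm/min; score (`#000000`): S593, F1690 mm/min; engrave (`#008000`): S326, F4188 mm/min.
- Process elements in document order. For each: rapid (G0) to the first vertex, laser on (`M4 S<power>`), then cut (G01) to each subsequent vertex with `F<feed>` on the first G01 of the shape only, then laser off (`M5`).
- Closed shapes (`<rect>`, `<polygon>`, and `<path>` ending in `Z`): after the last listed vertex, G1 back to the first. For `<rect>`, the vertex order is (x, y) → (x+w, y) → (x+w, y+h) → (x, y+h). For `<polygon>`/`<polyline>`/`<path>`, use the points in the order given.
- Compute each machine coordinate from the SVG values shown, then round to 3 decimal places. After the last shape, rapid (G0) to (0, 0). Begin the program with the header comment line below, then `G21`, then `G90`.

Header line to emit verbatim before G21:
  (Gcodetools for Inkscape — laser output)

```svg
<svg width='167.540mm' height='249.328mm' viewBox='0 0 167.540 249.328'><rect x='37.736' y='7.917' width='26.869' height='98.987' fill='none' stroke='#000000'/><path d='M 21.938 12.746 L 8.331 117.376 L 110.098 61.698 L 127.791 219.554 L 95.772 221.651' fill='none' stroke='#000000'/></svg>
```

(Gcodetools for Inkscape — laser output)
G21
G90
G0 X37.736 Y241.411
M4 S593
G01 X64.605 Y241.411 F1690
G01 X64.605 Y142.424
G01 X37.736 Y142.424
G01 X37.736 Y241.411
M5
G0 X21.938 Y236.582
M4 S593
G01 X8.331 Y131.952 F1690
G01 X110.098 Y187.630
G01 X127.791 Y29.774
G01 X95.772 Y27.677
M5
G0 X0.000 Y0.000

1 u = 1 mm; y_m = 249.328 − y.

[1] `<rect>` rectangle, #000000→score S593 F1690: (37.736,241.411) → (64.605,241.411) → (64.605,142.424) → (37.736,142.424) → (37.736,241.411) (closed)

[2] `<path>` open polyline, #000000→score S593 F1690: (21.938,236.582) → (8.331,131.952) → (110.098,187.630) → (127.791,29.774) → (95.772,27.677)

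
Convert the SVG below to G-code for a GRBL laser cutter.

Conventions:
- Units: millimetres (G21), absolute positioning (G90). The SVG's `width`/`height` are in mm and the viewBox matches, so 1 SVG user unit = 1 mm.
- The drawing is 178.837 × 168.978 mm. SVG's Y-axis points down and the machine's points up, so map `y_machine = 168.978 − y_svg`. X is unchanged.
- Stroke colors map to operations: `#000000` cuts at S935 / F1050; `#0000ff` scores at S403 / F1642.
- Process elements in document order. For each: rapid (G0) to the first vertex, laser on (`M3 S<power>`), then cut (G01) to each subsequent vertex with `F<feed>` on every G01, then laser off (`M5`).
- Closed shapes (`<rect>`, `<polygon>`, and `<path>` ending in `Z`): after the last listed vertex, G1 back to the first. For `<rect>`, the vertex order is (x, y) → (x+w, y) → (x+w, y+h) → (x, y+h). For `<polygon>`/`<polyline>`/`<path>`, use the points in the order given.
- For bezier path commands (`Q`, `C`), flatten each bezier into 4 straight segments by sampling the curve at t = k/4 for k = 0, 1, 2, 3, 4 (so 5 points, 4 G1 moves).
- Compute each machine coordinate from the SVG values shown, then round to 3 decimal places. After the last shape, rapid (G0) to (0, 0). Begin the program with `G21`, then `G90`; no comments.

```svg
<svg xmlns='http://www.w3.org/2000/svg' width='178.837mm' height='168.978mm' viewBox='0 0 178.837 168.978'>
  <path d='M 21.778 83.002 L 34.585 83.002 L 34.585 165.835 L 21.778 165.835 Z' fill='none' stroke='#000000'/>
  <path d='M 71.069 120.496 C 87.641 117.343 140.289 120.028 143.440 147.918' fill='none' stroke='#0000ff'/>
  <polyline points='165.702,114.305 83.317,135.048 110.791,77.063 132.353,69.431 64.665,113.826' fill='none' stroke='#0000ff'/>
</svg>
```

G21
G90
G0 X21.778 Y85.976
M3 S935
G01 X34.585 Y85.976 F1050
G01 X34.585 Y3.143 F1050
G01 X21.778 Y3.143 F1050
G01 X21.778 Y85.976 F1050
M5
G0 X71.069 Y48.482
M3 S403
G01 X88.925 Y49.450 F1642
G01 X112.287 Y46.412 F1642
G01 X133.133 Y37.554 F1642
G01 X143.440 Y21.060 F1642
M5
G0 X165.702 Y54.673
M3 S403
G01 X83.317 Y33.930 F1642
G01 X110.791 Y91.915 F1642
G01 X132.353 Y99.547 F1642
G01 X64.665 Y55.152 F1642
M5
G0 X0.000 Y0.000

viewBox `0 0 178.837 168.978` with mm width/height → 1 unit = 1 mm. Flip: y_m = 168.978 − y_svg.

**Shape 1** — `<path>` rectangle, stroke `#000000` → cut (S935, F1050). Machine vertices: (21.778,85.976) → (34.585,85.976) → (34.585,3.143) → (21.778,3.143) → (21.778,85.976). Closed: final G1 returns to the first vertex.

**Shape 2** — `<path>` cubic bezier, stroke `#0000ff` → score (S403, F1642). Control points (SVG): P0=(71.069,120.496), P1=(87.641,117.343), P2=(140.289,120.028), P3=(143.440,147.918); sampled at t=k/4. Machine vertices: (71.069,48.482) → (88.925,49.450) → (112.287,46.412) → (133.133,37.554) → (143.440,21.060). Open path.

**Shape 3** — `<polyline>` open polyline, stroke `#0000ff` → score (S403, F1642). Machine vertices: (165.702,54.673) → (83.317,33.930) → (110.791,91.915) → (132.353,99.547) → (64.665,55.152). Open path.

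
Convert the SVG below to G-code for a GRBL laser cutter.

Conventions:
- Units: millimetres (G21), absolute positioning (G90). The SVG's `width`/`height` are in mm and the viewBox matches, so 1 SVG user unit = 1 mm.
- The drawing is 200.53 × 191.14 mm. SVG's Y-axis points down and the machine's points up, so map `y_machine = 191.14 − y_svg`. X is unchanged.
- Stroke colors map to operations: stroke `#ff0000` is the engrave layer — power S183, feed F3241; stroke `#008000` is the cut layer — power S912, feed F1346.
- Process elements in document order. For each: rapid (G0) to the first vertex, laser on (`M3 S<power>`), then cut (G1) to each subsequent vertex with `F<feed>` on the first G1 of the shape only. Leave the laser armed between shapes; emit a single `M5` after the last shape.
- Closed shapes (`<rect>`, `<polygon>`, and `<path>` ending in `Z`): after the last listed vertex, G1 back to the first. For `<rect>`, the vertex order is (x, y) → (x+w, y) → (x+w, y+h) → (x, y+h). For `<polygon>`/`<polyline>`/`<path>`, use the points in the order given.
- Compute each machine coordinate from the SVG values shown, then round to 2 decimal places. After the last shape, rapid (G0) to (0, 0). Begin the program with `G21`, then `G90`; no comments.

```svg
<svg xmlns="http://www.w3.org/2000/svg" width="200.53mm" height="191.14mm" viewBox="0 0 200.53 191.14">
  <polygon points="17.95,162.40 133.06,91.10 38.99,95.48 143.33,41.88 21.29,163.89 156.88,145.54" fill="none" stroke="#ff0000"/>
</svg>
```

Since the viewBox matches the mm dimensions, user units are millimetres directly. The only transform is the Y-flip y_m = 191.14 − y_svg.

Shape 1 is a closed polygon drawn with `<polygon>`. Its stroke #ff0000 means engrave at S183, F3241. After flipping Y the toolpath is (17.95,28.74) → (133.06,100.04) → (38.99,95.66) → (143.33,149.26) → (21.29,27.25) → (156.88,45.60) → (17.95,28.74), returning to the start.

G21
G90
G0 X17.95 Y28.74
M3 S183
G1 X133.06 Y100.04 F3241
G1 X38.99 Y95.66
G1 X143.33 Y149.26
G1 X21.29 Y27.25
G1 X156.88 Y45.60
G1 X17.95 Y28.74
M5
G0 X0.00 Y0.00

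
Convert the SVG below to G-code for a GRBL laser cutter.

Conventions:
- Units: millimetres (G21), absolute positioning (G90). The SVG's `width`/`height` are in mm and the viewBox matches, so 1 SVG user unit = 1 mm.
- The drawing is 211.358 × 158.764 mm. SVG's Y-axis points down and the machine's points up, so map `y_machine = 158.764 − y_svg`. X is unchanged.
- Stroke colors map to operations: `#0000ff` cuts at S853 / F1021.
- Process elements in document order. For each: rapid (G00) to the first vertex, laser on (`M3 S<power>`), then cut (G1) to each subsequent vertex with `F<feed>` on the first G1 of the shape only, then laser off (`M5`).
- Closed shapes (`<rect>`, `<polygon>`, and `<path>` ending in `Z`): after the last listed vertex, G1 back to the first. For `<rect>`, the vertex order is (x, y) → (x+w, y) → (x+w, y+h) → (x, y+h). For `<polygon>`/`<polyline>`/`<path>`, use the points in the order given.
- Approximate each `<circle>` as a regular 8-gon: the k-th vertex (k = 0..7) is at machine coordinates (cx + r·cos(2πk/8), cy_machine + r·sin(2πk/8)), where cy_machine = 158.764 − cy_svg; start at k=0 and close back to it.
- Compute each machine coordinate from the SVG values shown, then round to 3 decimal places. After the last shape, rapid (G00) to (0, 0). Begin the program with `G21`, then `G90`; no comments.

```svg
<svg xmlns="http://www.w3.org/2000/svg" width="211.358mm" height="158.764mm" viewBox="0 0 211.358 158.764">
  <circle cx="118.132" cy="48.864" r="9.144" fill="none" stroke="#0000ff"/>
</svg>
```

Since the viewBox matches the mm dimensions, user units are millimetres directly. The only transform is the Y-flip y_m = 158.764 − y_svg.

Shape 1 is a circle drawn with `<circle>`. Its stroke #0000ff means cut at S853, F1021. After flipping Y the toolpath is (127.276,109.900) → (124.598,116.366) → (118.132,119.044) → (111.666,116.366) → (108.988,109.900) → (111.666,103.434) → (118.132,100.756) → (124.598,103.434) → (127.276,109.900), returning to the start.

G21
G90
G00 X127.276 Y109.900
M3 S853
G1 X124.598 Y116.366 F1021
G1 X118.132 Y119.044
G1 X111.666 Y116.366
G1 X108.988 Y109.900
G1 X111.666 Y103.434
G1 X118.132 Y100.756
G1 X124.598 Y103.434
G1 X127.276 Y109.900
M5
G00 X0.000 Y0.000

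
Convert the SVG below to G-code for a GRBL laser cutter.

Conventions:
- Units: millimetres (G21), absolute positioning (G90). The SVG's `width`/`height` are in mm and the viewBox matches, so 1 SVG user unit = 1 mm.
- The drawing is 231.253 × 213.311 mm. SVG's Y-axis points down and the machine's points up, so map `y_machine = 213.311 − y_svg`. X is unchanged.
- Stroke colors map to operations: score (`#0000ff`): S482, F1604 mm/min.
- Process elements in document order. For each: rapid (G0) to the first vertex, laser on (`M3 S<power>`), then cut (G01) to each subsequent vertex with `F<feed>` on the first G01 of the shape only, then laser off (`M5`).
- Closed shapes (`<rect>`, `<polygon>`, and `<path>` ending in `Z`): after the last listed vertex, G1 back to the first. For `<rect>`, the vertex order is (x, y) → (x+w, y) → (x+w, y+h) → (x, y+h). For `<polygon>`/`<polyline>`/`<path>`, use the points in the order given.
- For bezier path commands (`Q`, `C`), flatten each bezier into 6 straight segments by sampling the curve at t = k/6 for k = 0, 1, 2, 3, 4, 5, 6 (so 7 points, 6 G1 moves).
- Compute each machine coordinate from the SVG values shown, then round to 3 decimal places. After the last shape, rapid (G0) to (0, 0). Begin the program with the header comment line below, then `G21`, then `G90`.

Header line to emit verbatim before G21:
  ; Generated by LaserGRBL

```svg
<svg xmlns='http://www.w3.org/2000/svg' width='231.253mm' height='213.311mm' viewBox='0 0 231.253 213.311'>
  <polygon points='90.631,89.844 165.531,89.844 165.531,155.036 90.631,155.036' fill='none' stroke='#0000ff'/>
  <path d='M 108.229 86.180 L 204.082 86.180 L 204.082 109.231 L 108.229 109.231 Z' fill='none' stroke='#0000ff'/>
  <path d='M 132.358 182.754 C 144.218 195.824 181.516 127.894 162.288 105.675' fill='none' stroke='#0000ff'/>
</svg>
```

; Generated by LaserGRBL
G21
G90
G0 X90.631 Y123.467
M3 S482
G01 X165.531 Y123.467 F1604
G01 X165.531 Y58.275
G01 X90.631 Y58.275
G01 X90.631 Y123.467
M5
G0 X108.229 Y127.131
M3 S482
G01 X204.082 Y127.131 F1604
G01 X204.082 Y104.080
G01 X108.229 Y104.080
G01 X108.229 Y127.131
M5
G0 X132.358 Y30.557
M3 S482
G01 X140.028 Y30.185 F1604
G01 X149.662 Y39.794
G01 X158.981 Y55.863
G01 X165.710 Y74.873
G01 X167.571 Y93.304
G01 X162.288 Y107.636
M5
G0 X0.000 Y0.000

Since the viewBox matches the mm dimensions, user units are millimetres directly. The only transform is the Y-flip y_m = 213.311 − y_svg.

Shape 1 is a rectangle drawn with `<polygon>`. Its stroke #0000ff means score at S482, F1604. After flipping Y the toolpath is (90.631,123.467) → (165.531,123.467) → (165.531,58.275) → (90.631,58.275) → (90.631,123.467), returning to the start.

Shape 2 is a rectangle drawn with `<path>`. Its stroke #0000ff means score at S482, F1604. After flipping Y the toolpath is (108.229,127.131) → (204.082,127.131) → (204.082,104.080) → (108.229,104.080) → (108.229,127.131), returning to the start.

Shape 3 is a cubic bezier drawn with `<path>`. Its stroke #0000ff means score at S482, F1604. After flipping Y the toolpath is (132.358,30.557) → (140.028,30.185) → (149.662,39.794) → (158.981,55.863) → (165.710,74.873) → (167.571,93.304) → (162.288,107.636).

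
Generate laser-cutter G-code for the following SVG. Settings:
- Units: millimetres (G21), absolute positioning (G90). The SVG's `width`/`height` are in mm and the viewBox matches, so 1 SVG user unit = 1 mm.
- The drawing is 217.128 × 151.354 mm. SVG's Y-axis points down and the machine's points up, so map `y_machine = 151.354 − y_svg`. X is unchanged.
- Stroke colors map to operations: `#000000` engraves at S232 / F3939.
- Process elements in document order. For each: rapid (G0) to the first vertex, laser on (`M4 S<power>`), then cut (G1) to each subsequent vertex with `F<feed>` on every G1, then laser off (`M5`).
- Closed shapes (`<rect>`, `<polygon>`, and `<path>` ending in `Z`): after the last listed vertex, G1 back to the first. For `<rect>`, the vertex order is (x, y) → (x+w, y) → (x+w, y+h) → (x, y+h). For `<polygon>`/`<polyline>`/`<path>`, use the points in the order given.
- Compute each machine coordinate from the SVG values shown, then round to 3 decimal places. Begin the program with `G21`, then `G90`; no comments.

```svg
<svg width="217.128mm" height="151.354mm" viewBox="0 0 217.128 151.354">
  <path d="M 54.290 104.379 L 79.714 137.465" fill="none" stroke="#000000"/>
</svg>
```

G21
G90
G0 X54.290 Y46.975
M4 S232
G1 X79.714 Y13.889 F3939
M5

viewBox `0 0 217.128 151.354` with mm width/height → 1 unit = 1 mm. Flip: y_m = 151.354 − y_svg.

**Shape 1** — `<path>` line segment, stroke `#000000` → engrave (S232, F3939). Machine vertices: (54.290,46.975) → (79.714,13.889). Open path.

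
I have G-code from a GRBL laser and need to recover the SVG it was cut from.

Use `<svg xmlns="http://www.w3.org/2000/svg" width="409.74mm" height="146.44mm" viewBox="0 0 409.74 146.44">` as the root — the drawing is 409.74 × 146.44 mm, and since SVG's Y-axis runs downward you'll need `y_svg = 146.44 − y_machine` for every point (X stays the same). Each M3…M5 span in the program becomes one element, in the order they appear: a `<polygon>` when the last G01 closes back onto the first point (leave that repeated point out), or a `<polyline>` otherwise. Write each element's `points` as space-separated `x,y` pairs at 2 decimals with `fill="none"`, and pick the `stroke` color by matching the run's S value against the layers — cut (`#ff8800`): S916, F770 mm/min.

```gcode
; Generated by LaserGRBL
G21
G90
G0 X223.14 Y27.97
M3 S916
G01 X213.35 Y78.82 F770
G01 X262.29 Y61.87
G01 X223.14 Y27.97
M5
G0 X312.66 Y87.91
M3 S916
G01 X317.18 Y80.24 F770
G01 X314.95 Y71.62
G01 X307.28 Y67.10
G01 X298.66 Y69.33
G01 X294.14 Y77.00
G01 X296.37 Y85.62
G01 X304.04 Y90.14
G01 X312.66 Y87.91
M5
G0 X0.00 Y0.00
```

Each laser-on run becomes one SVG element. Flip Y back into SVG space with y_svg = 146.44 − y_machine. Every run uses S916, so all elements get stroke `#ff8800` (cut).

Run 1: The run returns to its start, so emit a `<polygon>` with points (Y-flipped): 223.14,118.47 213.35,67.62 262.29,84.57.

Run 2: The run returns to its start, so emit a `<polygon>` with points (Y-flipped): 312.66,58.53 317.18,66.20 314.95,74.82 307.28,79.34 298.66,77.11 294.14,69.44 296.37,60.82 304.04,56.30.

<svg xmlns="http://www.w3.org/2000/svg" width="409.74mm" height="146.44mm" viewBox="0 0 409.74 146.44">
  <polygon points="223.14,118.47 213.35,67.62 262.29,84.57" fill="none" stroke="#ff8800"/>
  <polygon points="312.66,58.53 317.18,66.20 314.95,74.82 307.28,79.34 298.66,77.11 294.14,69.44 296.37,60.82 304.04,56.30" fill="none" stroke="#ff8800"/>
</svg>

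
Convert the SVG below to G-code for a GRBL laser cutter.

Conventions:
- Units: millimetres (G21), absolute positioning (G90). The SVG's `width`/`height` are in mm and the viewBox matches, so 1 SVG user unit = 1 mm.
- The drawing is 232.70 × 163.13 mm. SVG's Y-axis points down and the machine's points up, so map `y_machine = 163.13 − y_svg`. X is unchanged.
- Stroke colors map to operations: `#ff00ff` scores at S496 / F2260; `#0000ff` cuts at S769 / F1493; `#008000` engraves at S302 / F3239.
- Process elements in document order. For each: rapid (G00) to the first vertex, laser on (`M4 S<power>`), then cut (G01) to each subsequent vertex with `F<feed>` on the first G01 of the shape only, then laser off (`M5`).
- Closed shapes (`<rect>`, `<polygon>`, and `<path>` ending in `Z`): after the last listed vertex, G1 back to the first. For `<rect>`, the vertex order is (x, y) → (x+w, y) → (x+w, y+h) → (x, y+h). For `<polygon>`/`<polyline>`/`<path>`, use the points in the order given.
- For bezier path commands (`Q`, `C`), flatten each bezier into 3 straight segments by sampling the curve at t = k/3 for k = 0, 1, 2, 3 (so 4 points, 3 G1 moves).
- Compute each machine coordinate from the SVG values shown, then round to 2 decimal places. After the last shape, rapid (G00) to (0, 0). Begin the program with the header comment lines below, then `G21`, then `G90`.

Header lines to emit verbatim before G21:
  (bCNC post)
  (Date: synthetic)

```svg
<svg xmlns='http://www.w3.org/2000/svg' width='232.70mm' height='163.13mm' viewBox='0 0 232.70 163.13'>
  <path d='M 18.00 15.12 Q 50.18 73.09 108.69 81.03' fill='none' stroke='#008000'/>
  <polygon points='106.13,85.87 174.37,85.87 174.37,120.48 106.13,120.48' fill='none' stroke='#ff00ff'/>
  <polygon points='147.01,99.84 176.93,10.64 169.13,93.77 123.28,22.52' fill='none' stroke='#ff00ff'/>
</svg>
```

(bCNC post)
(Date: synthetic)
G21
G90
G00 X18.00 Y148.01
M4 S302
G01 X42.38 Y114.92 F3239
G01 X72.61 Y92.95
G01 X108.69 Y82.10
M5
G00 X106.13 Y77.26
M4 S496
G01 X174.37 Y77.26 F2260
G01 X174.37 Y42.65
G01 X106.13 Y42.65
G01 X106.13 Y77.26
M5
G00 X147.01 Y63.29
M4 S496
G01 X176.93 Y152.49 F2260
G01 X169.13 Y69.36
G01 X123.28 Y140.61
G01 X147.01 Y63.29
M5
G00 X0.00 Y0.00

Since the viewBox matches the mm dimensions, user units are millimetres directly. The only transform is the Y-flip y_m = 163.13 − y_svg.

Shape 1 is a quadratic bezier drawn with `<path>`. Its stroke #008000 means engrave at S302, F3239. After flipping Y the toolpath is (18.00,148.01) → (42.38,114.92) → (72.61,92.95) → (108.69,82.10).

Shape 2 is a rectangle drawn with `<polygon>`. Its stroke #ff00ff means score at S496, F2260. After flipping Y the toolpath is (106.13,77.26) → (174.37,77.26) → (174.37,42.65) → (106.13,42.65) → (106.13,77.26), returning to the start.

Shape 3 is a closed polygon drawn with `<polygon>`. Its stroke #ff00ff means score at S496, F2260. After flipping Y the toolpath is (147.01,63.29) → (176.93,152.49) → (169.13,69.36) → (123.28,140.61) → (147.01,63.29), returning to the start.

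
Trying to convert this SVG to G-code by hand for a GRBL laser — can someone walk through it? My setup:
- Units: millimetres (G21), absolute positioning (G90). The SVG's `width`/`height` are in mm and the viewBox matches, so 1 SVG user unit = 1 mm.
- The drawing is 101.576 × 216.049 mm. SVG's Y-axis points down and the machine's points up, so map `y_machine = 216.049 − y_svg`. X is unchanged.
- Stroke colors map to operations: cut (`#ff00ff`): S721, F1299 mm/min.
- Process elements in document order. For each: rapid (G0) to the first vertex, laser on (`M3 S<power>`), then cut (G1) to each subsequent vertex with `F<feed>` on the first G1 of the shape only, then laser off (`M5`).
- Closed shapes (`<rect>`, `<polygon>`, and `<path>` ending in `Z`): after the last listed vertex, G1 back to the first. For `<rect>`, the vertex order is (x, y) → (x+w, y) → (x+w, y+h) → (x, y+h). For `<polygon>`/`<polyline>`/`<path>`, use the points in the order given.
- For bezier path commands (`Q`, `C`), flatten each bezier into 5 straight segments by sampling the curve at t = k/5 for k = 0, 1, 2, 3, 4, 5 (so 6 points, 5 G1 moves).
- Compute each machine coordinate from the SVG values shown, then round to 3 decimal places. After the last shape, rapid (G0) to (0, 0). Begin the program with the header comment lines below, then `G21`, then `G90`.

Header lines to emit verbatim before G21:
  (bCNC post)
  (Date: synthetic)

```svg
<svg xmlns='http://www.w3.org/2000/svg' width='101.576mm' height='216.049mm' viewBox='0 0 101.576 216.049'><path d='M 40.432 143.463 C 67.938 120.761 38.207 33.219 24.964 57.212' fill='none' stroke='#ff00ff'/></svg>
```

1 u = 1 mm; y_m = 216.049 − y.

[1] `<path>` cubic bezier, #ff00ff→cut S721 F1299: (40.432,72.586) → (50.657,92.577) → (50.684,119.664) → (44.051,145.380) → (34.299,161.260) → (24.964,158.837)

(bCNC post)
(Date: synthetic)
G21
G90
G0 X40.432 Y72.586
M3 S721
G1 X50.657 Y92.577 F1299
G1 X50.684 Y119.664
G1 X44.051 Y145.380
G1 X34.299 Y161.260
G1 X24.964 Y158.837
M5
G0 X0.000 Y0.000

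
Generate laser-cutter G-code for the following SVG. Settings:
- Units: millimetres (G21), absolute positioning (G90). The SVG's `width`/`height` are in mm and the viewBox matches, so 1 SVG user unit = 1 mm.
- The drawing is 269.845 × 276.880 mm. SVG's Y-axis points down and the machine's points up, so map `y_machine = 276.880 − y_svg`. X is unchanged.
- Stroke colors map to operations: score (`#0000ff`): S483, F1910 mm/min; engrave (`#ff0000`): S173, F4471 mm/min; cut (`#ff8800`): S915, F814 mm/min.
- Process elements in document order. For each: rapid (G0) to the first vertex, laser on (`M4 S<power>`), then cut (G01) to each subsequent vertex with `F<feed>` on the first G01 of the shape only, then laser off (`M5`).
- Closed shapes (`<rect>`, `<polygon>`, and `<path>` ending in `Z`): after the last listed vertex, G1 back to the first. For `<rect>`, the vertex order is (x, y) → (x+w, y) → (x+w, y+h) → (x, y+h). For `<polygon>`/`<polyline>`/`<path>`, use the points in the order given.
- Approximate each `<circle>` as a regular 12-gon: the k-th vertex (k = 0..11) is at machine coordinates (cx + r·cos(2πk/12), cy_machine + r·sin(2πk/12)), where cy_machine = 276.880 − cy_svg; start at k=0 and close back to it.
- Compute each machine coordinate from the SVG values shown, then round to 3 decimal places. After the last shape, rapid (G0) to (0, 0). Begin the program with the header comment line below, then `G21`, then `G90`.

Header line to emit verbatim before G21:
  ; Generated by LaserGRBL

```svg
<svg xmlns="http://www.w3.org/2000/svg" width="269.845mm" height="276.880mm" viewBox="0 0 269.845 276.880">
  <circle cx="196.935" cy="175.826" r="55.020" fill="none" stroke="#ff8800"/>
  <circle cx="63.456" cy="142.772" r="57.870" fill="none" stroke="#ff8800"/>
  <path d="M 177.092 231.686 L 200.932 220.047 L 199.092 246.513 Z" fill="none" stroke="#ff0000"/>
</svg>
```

; Generated by LaserGRBL
G21
G90
G0 X251.955 Y101.054
M4 S915
G01 X244.584 Y128.564 F814
G01 X224.445 Y148.703
G01 X196.935 Y156.074
G01 X169.425 Y148.703
G01 X149.286 Y128.564
G01 X141.915 Y101.054
G01 X149.286 Y73.544
G01 X169.425 Y53.405
G01 X196.935 Y46.034
G01 X224.445 Y53.405
G01 X244.584 Y73.544
G01 X251.955 Y101.054
M5
G0 X121.326 Y134.108
M4 S915
G01 X113.573 Y163.043 F814
G01 X92.391 Y184.225
G01 X63.456 Y191.978
G01 X34.521 Y184.225
G01 X13.339 Y163.043
G01 X5.586 Y134.108
G01 X13.339 Y105.173
G01 X34.521 Y83.991
G01 X63.456 Y76.238
G01 X92.391 Y83.991
G01 X113.573 Y105.173
G01 X121.326 Y134.108
M5
G0 X177.092 Y45.194
M4 S173
G01 X200.932 Y56.833 F4471
G01 X199.092 Y30.367
G01 X177.092 Y45.194
M5
G0 X0.000 Y0.000

viewBox `0 0 269.845 276.880` with mm width/height → 1 unit = 1 mm. Flip: y_m = 276.880 − y_svg.

**Shape 1** — `<circle>` circle, stroke `#ff8800` → cut (S915, F814). Machine vertices: (251.955,101.054) → (244.584,128.564) → (224.445,148.703) → (196.935,156.074) → (169.425,148.703) → (149.286,128.564) → (141.915,101.054) → (149.286,73.544) → (169.425,53.405) → (196.935,46.034) → (224.445,53.405) → (244.584,73.544) → (251.955,101.054). Closed: final G1 returns to the first vertex.

**Shape 2** — `<circle>` circle, stroke `#ff8800` → cut (S915, F814). Machine vertices: (121.326,134.108) → (113.573,163.043) → (92.391,184.225) → (63.456,191.978) → (34.521,184.225) → (13.339,163.043) → (5.586,134.108) → (13.339,105.173) → (34.521,83.991) → (63.456,76.238) → (92.391,83.991) → (113.573,105.173) → (121.326,134.108). Closed: final G1 returns to the first vertex.

**Shape 3** — `<path>` regular polygon, stroke `#ff0000` → engrave (S173, F4471). Machine vertices: (177.092,45.194) → (200.932,56.833) → (199.092,30.367) → (177.092,45.194). Closed: final G1 returns to the first vertex.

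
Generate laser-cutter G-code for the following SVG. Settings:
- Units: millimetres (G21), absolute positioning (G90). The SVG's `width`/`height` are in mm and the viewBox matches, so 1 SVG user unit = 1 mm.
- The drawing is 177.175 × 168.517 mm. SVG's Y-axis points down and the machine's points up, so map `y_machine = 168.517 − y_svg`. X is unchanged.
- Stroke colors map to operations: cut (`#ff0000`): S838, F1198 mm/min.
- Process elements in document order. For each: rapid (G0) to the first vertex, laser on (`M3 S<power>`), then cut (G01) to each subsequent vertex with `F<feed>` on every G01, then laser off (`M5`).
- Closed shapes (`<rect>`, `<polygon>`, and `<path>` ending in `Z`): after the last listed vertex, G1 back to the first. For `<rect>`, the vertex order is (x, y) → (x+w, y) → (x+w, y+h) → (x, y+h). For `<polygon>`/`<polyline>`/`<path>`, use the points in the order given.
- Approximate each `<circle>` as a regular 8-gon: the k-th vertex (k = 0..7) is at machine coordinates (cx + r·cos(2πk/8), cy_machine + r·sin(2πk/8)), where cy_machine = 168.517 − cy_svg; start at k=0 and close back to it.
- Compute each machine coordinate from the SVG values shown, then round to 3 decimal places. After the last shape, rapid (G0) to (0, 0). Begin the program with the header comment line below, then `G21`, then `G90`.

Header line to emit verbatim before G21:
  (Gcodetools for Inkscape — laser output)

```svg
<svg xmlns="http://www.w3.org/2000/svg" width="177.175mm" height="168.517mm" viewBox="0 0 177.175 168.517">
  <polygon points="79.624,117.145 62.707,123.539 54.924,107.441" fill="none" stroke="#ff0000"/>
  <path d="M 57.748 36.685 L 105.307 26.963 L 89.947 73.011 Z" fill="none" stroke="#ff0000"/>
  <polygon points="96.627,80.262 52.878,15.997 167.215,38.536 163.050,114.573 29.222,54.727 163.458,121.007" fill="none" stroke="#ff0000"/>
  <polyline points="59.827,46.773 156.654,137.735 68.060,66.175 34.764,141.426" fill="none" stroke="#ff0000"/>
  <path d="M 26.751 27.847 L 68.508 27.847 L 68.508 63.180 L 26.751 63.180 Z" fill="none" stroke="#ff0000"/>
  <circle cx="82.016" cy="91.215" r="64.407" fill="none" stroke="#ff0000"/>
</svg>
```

(Gcodetools for Inkscape — laser output)
G21
G90
G0 X79.624 Y51.372
M3 S838
G01 X62.707 Y44.978 F1198
G01 X54.924 Y61.076 F1198
G01 X79.624 Y51.372 F1198
M5
G0 X57.748 Y131.832
M3 S838
G01 X105.307 Y141.554 F1198
G01 X89.947 Y95.506 F1198
G01 X57.748 Y131.832 F1198
M5
G0 X96.627 Y88.255
M3 S838
G01 X52.878 Y152.520 F1198
G01 X167.215 Y129.981 F1198
G01 X163.050 Y53.944 F1198
G01 X29.222 Y113.790 F1198
G01 X163.458 Y47.510 F1198
G01 X96.627 Y88.255 F1198
M5
G0 X59.827 Y121.744
M3 S838
G01 X156.654 Y30.782 F1198
G01 X68.060 Y102.342 F1198
G01 X34.764 Y27.091 F1198
M5
G0 X26.751 Y140.670
M3 S838
G01 X68.508 Y140.670 F1198
G01 X68.508 Y105.337 F1198
G01 X26.751 Y105.337 F1198
G01 X26.751 Y140.670 F1198
M5
G0 X146.423 Y77.302
M3 S838
G01 X127.559 Y122.845 F1198
G01 X82.016 Y141.709 F1198
G01 X36.473 Y122.845 F1198
G01 X17.609 Y77.302 F1198
G01 X36.473 Y31.759 F1198
G01 X82.016 Y12.895 F1198
G01 X127.559 Y31.759 F1198
G01 X146.423 Y77.302 F1198
M5
G0 X0.000 Y0.000

1 u = 1 mm; y_m = 168.517 − y.

[1] `<polygon>` closed polygon, #ff0000→cut S838 F1198: (79.624,51.372) → (62.707,44.978) → (54.924,61.076) → (79.624,51.372) (closed)

[2] `<path>` regular polygon, #ff0000→cut S838 F1198: (57.748,131.832) → (105.307,141.554) → (89.947,95.506) → (57.748,131.832) (closed)

[3] `<polygon>` closed polygon, #ff0000→cut S838 F1198: (96.627,88.255) → (52.878,152.520) → (167.215,129.981) → (163.050,53.944) → (29.222,113.790) → (163.458,47.510) → (96.627,88.255) (closed)

[4] `<polyline>` open polyline, #ff0000→cut S838 F1198: (59.827,121.744) → (156.654,30.782) → (68.060,102.342) → (34.764,27.091)

[5] `<path>` rectangle, #ff0000→cut S838 F1198: (26.751,140.670) → (68.508,140.670) → (68.508,105.337) → (26.751,105.337) → (26.751,140.670) (closed)

[6] `<circle>` circle, #ff0000→cut S838 F1198: (146.423,77.302) → (127.559,122.845) → (82.016,141.709) → (36.473,122.845) → (17.609,77.302) → (36.473,31.759) → (82.016,12.895) → (127.559,31.759) → (146.423,77.302) (closed)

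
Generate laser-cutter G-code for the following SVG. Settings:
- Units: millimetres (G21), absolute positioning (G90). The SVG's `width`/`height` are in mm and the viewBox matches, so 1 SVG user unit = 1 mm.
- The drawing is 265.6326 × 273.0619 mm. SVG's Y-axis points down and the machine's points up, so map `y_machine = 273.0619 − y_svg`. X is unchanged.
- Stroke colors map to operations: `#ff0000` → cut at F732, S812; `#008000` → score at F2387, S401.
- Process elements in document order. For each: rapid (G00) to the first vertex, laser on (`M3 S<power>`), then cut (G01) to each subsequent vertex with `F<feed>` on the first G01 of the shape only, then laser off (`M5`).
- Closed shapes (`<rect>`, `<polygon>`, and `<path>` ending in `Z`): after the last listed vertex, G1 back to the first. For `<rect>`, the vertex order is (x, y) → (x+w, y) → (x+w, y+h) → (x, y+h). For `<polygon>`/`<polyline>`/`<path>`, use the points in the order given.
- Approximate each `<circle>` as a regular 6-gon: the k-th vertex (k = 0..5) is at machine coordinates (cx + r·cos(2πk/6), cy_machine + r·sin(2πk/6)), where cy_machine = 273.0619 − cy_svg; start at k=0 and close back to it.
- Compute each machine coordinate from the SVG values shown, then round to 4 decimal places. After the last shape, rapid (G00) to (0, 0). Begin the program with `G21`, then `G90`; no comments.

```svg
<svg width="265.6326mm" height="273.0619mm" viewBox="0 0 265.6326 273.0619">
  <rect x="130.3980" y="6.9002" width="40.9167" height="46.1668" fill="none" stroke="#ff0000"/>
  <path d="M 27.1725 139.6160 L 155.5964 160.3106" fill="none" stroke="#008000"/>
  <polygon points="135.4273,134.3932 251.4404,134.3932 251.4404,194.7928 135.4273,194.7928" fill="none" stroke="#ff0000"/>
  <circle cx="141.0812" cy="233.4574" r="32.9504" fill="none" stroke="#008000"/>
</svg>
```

G21
G90
G00 X130.3980 Y266.1617
M3 S812
G01 X171.3147 Y266.1617 F732
G01 X171.3147 Y219.9949
G01 X130.3980 Y219.9949
G01 X130.3980 Y266.1617
M5
G00 X27.1725 Y133.4459
M3 S401
G01 X155.5964 Y112.7513 F2387
M5
G00 X135.4273 Y138.6687
M3 S812
G01 X251.4404 Y138.6687 F732
G01 X251.4404 Y78.2691
G01 X135.4273 Y78.2691
G01 X135.4273 Y138.6687
M5
G00 X174.0316 Y39.6045
M3 S401
G01 X157.5564 Y68.1404 F2387
G01 X124.6060 Y68.1404
G01 X108.1308 Y39.6045
G01 X124.6060 Y11.0686
G01 X157.5564 Y11.0686
G01 X174.0316 Y39.6045
M5
G00 X0.0000 Y0.0000

Since the viewBox matches the mm dimensions, user units are millimetres directly. The only transform is the Y-flip y_m = 273.0619 − y_svg.

Shape 1 is a rectangle drawn with `<rect>`. Its stroke #ff0000 means cut at S812, F732. After flipping Y the toolpath is (130.3980,266.1617) → (171.3147,266.1617) → (171.3147,219.9949) → (130.3980,219.9949) → (130.3980,266.1617), returning to the start.

Shape 2 is a line segment drawn with `<path>`. Its stroke #008000 means score at S401, F2387. After flipping Y the toolpath is (27.1725,133.4459) → (155.5964,112.7513).

Shape 3 is a rectangle drawn with `<polygon>`. Its stroke #ff0000 means cut at S812, F732. After flipping Y the toolpath is (135.4273,138.6687) → (251.4404,138.6687) → (251.4404,78.2691) → (135.4273,78.2691) → (135.4273,138.6687), returning to the start.

Shape 4 is a circle drawn with `<circle>`. Its stroke #008000 means score at S401, F2387. After flipping Y the toolpath is (174.0316,39.6045) → (157.5564,68.1404) → (124.6060,68.1404) → (108.1308,39.6045) → (124.6060,11.0686) → (157.5564,11.0686) → (174.0316,39.6045), returning to the start.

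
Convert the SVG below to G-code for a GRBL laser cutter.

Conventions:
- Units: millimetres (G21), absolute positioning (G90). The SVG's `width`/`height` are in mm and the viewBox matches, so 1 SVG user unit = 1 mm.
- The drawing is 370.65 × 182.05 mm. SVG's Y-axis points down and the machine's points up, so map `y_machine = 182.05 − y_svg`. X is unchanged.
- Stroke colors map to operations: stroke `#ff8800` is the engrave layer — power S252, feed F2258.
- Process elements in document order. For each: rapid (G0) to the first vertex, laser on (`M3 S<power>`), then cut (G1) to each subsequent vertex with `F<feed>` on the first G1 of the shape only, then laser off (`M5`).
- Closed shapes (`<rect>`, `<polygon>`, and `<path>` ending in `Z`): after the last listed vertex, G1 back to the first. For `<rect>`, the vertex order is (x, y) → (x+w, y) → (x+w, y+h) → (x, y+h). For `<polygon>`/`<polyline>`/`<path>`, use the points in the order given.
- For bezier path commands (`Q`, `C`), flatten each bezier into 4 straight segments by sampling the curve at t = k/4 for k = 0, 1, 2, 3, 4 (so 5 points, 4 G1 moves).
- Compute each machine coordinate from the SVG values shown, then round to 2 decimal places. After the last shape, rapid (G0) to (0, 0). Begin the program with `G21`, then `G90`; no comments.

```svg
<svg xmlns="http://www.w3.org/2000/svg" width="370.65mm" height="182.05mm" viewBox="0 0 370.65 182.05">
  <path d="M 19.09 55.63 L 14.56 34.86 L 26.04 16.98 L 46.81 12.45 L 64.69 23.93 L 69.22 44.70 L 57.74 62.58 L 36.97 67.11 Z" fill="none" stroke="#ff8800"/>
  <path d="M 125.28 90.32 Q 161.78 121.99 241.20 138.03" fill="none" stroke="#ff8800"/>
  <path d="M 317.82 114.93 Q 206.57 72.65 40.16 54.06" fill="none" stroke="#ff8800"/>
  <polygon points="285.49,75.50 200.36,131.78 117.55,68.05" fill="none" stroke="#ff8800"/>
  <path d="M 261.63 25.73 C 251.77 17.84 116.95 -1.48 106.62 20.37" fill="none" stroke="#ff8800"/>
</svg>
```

viewBox `0 0 370.65 182.05` with mm width/height → 1 unit = 1 mm. Flip: y_m = 182.05 − y_svg.

**Shape 1** — `<path>` regular polygon, stroke `#ff8800` → engrave (S252, F2258). Machine vertices: (19.09,126.42) → (14.56,147.19) → (26.04,165.07) → (46.81,169.60) → (64.69,158.12) → (69.22,137.35) → (57.74,119.47) → (36.97,114.94) → (19.09,126.42). Closed: final G1 returns to the first vertex.

**Shape 2** — `<path>` quadratic bezier, stroke `#ff8800` → engrave (S252, F2258). Control points (SVG): P0=(125.28,90.32), P1=(161.78,121.99), P2=(241.20,138.03); sampled at t=k/4. Machine vertices: (125.28,91.73) → (146.21,76.87) → (172.51,63.97) → (204.17,53.02) → (241.20,44.02). Open path.

**Shape 3** — `<path>` quadratic bezier, stroke `#ff8800` → engrave (S252, F2258). Control points (SVG): P0=(317.82,114.93), P1=(206.57,72.65), P2=(40.16,54.06); sampled at t=k/4. Machine vertices: (317.82,67.12) → (258.75,86.78) → (192.78,103.48) → (119.92,117.21) → (40.16,127.99). Open path.

**Shape 4** — `<polygon>` closed polygon, stroke `#ff8800` → engrave (S252, F2258). Machine vertices: (285.49,106.55) → (200.36,50.27) → (117.55,114.00) → (285.49,106.55). Closed: final G1 returns to the first vertex.

**Shape 5** — `<path>` cubic bezier, stroke `#ff8800` → engrave (S252, F2258). Control points (SVG): P0=(261.63,25.73), P1=(251.77,17.84), P2=(116.95,-1.48), P3=(106.62,20.37); sampled at t=k/4. Machine vertices: (261.63,156.32) → (234.70,163.56) → (184.30,170.15) → (133.81,171.17) → (106.62,161.68). Open path.

G21
G90
G0 X19.09 Y126.42
M3 S252
G1 X14.56 Y147.19 F2258
G1 X26.04 Y165.07
G1 X46.81 Y169.60
G1 X64.69 Y158.12
G1 X69.22 Y137.35
G1 X57.74 Y119.47
G1 X36.97 Y114.94
G1 X19.09 Y126.42
M5
G0 X125.28 Y91.73
M3 S252
G1 X146.21 Y76.87 F2258
G1 X172.51 Y63.97
G1 X204.17 Y53.02
G1 X241.20 Y44.02
M5
G0 X317.82 Y67.12
M3 S252
G1 X258.75 Y86.78 F2258
G1 X192.78 Y103.48
G1 X119.92 Y117.21
G1 X40.16 Y127.99
M5
G0 X285.49 Y106.55
M3 S252
G1 X200.36 Y50.27 F2258
G1 X117.55 Y114.00
G1 X285.49 Y106.55
M5
G0 X261.63 Y156.32
M3 S252
G1 X234.70 Y163.56 F2258
G1 X184.30 Y170.15
G1 X133.81 Y171.17
G1 X106.62 Y161.68
M5
G0 X0.00 Y0.00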